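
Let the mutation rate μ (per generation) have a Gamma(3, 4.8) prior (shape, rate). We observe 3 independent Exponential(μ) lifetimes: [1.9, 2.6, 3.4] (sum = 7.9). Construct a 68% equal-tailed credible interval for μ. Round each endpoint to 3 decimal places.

Posterior: Gamma(3+3, 4.8+7.9) = Gamma(6, 12.7) (shape, rate).
Equal-tailed 68% interval: Gamma(6, 12.7) quantiles at 0.16 and 0.84.
Posterior mean ≈ 0.472, SD ≈ 0.193; a Normal approximation gives roughly [0.281, 0.664].
Exact: lower = 0.286; upper = 0.659.

[0.286, 0.659]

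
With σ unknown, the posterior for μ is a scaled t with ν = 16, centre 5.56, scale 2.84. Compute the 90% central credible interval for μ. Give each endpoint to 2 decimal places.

[0.60, 10.52]

The t_16 distribution is symmetric; the 90% interval is 5.56 ± t·2.84 with t_{0.95,16} = 1.746.
Half-width: 1.746 × 2.84 = 4.96.
5.56 − 4.96 = 0.60; 5.56 + 4.96 = 10.52.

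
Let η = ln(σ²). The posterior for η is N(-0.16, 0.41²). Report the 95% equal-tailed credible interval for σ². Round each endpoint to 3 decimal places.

[0.382, 1.903]

On the log scale the 95% interval is -0.16 ± 1.960 × 0.41 = [-0.9636, 0.6436].
Exponentiate: [e^-0.9636, e^0.6436] = [0.382, 1.903].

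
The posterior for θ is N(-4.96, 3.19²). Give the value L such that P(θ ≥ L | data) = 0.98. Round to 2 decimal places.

-11.51

Need L with P(θ ≥ L) = 0.98: L = -4.96 − z_{0.02}·3.19.
z = 2.054; L = -4.96 − 2.054 × 3.19 = -11.51.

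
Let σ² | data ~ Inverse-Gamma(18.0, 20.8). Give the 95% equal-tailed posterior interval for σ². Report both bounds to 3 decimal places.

Inverse-Gamma(18.0, 20.8) quantiles: F⁻¹(0.025) and F⁻¹(0.975).
Equivalently, 1/σ² ~ Gamma(18.0, rate = 20.8); invert its 0.975 and 0.025 quantiles.
Posterior mean ≈ 1.224, SD ≈ 0.306; a Normal approximation gives roughly [0.624, 1.823].
Exact: lower = 0.764; upper = 1.950.

[0.764, 1.950]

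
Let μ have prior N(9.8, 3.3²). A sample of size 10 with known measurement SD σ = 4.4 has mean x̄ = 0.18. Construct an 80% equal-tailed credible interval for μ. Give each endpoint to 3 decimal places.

Posterior precision = 1/3.3² + 10/4.4² = 0.0918 + 0.5165 = 0.6084, so posterior SD = 1.2821.
Posterior mean = (9.8/3.3² + 10·0.18/4.4²) / 0.6084 = 1.6321.
Interval: 1.6321 ± 1.282 × 1.2821 → [-0.011, 3.275].

[-0.011, 3.275]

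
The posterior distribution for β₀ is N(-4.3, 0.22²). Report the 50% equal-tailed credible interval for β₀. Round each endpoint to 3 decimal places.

[-4.448, -4.152]

The posterior is symmetric, so the 50% equal-tailed interval is β₀ = -4.3 ± z·0.22 with z = 0.674.
Half-width: 0.674 × 0.22 = 0.148.
-4.3 − 0.148 = -4.448; -4.3 + 0.148 = -4.152.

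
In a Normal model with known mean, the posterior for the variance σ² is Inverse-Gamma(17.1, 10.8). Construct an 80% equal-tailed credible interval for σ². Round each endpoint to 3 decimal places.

[0.479, 0.895]

Inverse-Gamma(17.1, 10.8) quantiles: F⁻¹(0.1) and F⁻¹(0.9).
Equivalently, 1/σ² ~ Gamma(17.1, rate = 10.8); invert its 0.9 and 0.1 quantiles.
Posterior mean ≈ 0.671, SD ≈ 0.173; a Normal approximation gives roughly [0.450, 0.892].
Exact: lower = 0.479; upper = 0.895.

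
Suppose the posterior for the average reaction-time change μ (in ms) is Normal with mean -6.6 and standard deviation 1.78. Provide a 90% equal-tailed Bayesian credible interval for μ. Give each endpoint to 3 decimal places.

[-9.528, -3.672]

The posterior is symmetric, so the 90% equal-tailed interval is μ = -6.6 ± z·1.78 with z = 1.645.
Half-width: 1.645 × 1.78 = 2.928.
-6.6 − 2.928 = -9.528; -6.6 + 2.928 = -3.672.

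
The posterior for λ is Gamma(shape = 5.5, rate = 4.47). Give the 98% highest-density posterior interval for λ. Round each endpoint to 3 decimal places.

[0.256, 2.582]

The posterior is unimodal and skewed, so the HPD interval has equal density at both endpoints and is the shortest 98% interval.
Solving f(0.256) = f(2.582) with F(2.582) − F(0.256) = 0.98 gives [0.256, 2.582].
For comparison, the equal-tailed interval is [0.342, 2.766]; the HPD is narrower and shifted toward the mode.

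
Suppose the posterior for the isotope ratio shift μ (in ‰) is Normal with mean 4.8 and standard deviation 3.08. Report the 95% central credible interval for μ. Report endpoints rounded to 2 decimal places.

[-1.24, 10.84]

The posterior is symmetric, so the 95% equal-tailed interval is μ = 4.8 ± z·3.08 with z = 1.960.
Half-width: 1.960 × 3.08 = 6.04.
4.8 − 6.04 = -1.24; 4.8 + 6.04 = 10.84.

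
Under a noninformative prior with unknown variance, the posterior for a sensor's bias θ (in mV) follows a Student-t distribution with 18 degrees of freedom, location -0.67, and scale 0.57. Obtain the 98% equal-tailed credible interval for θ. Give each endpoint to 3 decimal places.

The t_18 distribution is symmetric; the 98% interval is -0.67 ± t·0.57 with t_{0.99,18} = 2.552.
Half-width: 2.552 × 0.57 = 1.455.
-0.67 − 1.455 = -2.125; -0.67 + 1.455 = 0.785.

[-2.125, 0.785]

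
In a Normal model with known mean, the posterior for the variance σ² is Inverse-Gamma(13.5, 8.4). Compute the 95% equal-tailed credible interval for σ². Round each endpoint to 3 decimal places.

[0.389, 1.153]

Inverse-Gamma(13.5, 8.4) quantiles: F⁻¹(0.025) and F⁻¹(0.975).
Equivalently, 1/σ² ~ Gamma(13.5, rate = 8.4); invert its 0.975 and 0.025 quantiles.
Posterior mean ≈ 0.672, SD ≈ 0.198; a Normal approximation gives roughly [0.284, 1.060].
Exact: lower = 0.389; upper = 1.153.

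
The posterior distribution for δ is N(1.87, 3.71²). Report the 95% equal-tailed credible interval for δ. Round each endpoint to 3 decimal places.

[-5.401, 9.141]

The posterior is symmetric, so the 95% equal-tailed interval is δ = 1.87 ± z·3.71 with z = 1.960.
Half-width: 1.960 × 3.71 = 7.271.
1.87 − 7.271 = -5.401; 1.87 + 7.271 = 9.141.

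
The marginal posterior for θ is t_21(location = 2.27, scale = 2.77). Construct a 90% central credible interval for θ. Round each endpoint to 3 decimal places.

The t_21 distribution is symmetric; the 90% interval is 2.27 ± t·2.77 with t_{0.95,21} = 1.721.
Half-width: 1.721 × 2.77 = 4.766.
2.27 − 4.766 = -2.496; 2.27 + 4.766 = 7.036.

[-2.496, 7.036]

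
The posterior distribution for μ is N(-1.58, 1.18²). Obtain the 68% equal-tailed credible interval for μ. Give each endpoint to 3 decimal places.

The posterior is symmetric, so the 68% equal-tailed interval is μ = -1.58 ± z·1.18 with z = 0.994.
Half-width: 0.994 × 1.18 = 1.173.
-1.58 − 1.173 = -2.753; -1.58 + 1.173 = -0.407.

[-2.753, -0.407]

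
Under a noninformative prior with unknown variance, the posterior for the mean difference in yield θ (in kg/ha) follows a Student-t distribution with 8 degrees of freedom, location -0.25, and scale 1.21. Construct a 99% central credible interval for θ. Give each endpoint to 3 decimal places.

[-4.310, 3.810]

The t_8 distribution is symmetric; the 99% interval is -0.25 ± t·1.21 with t_{0.995,8} = 3.355.
Half-width: 3.355 × 1.21 = 4.060.
-0.25 − 4.060 = -4.310; -0.25 + 4.060 = 3.810.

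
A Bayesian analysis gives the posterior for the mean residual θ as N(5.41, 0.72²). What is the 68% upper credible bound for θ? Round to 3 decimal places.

5.747

Need U with P(θ ≤ U) = 0.68: U = 5.41 + z_{0.32}·0.72.
z = 0.468; U = 5.41 + 0.468 × 0.72 = 5.747.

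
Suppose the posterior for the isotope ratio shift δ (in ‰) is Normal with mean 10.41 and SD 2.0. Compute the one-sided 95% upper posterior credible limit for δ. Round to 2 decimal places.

Need U with P(δ ≤ U) = 0.95: U = 10.41 + z_{0.05}·2.0.
z = 1.645; U = 10.41 + 1.645 × 2.0 = 13.70.

13.70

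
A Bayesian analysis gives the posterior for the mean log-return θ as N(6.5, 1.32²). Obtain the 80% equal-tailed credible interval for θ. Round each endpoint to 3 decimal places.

[4.808, 8.192]

The posterior is symmetric, so the 80% equal-tailed interval is θ = 6.5 ± z·1.32 with z = 1.282.
Half-width: 1.282 × 1.32 = 1.692.
6.5 − 1.692 = 4.808; 6.5 + 1.692 = 8.192.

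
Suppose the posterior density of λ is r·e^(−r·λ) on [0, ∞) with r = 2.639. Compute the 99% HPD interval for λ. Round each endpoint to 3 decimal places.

The exponential density is strictly decreasing on [0, ∞), so the HPD interval is anchored at 0: [0, q] with P(λ ≤ q) = 0.99.
q = −ln(1 − 0.99) / 2.639 = 4.6052 / 2.639 = 1.745.

[0.000, 1.745]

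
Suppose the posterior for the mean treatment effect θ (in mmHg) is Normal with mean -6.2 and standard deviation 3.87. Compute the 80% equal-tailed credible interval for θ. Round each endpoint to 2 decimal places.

[-11.16, -1.24]

The posterior is symmetric, so the 80% equal-tailed interval is θ = -6.2 ± z·3.87 with z = 1.282.
Half-width: 1.282 × 3.87 = 4.96.
-6.2 − 4.96 = -11.16; -6.2 + 4.96 = -1.24.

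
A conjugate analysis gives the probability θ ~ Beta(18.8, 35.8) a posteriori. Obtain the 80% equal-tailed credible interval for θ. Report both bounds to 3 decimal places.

[0.264, 0.428]

Posterior: Beta(18.8, 35.8).
Equal-tailed 80% interval: the 0.1 and 0.9 quantiles of Beta(18.8, 35.8).
Posterior mean ≈ 0.344, SD ≈ 0.064; a Normal approximation gives roughly [0.263, 0.426].
Exact: F⁻¹(0.1) = 0.264; F⁻¹(0.9) = 0.428.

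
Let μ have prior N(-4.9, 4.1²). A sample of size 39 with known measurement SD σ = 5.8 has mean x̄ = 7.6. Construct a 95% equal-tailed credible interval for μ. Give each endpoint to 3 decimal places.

[5.215, 8.765]

Posterior precision = 1/4.1² + 39/5.8² = 0.0595 + 1.1593 = 1.2188, so posterior SD = 0.9058.
Posterior mean = (-4.9/4.1² + 39·7.6/5.8²) / 1.2188 = 6.9899.
Interval: 6.9899 ± 1.960 × 0.9058 → [5.215, 8.765].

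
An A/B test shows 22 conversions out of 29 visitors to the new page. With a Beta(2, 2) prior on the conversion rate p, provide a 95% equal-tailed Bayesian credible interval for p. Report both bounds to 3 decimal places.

[0.566, 0.863]

Posterior: Beta(2+22, 2+7) = Beta(24, 9).
Equal-tailed 95% interval: the 0.025 and 0.975 quantiles of Beta(24, 9).
Posterior mean ≈ 0.727, SD ≈ 0.076; a Normal approximation gives roughly [0.578, 0.877].
Exact: F⁻¹(0.025) = 0.566; F⁻¹(0.975) = 0.863.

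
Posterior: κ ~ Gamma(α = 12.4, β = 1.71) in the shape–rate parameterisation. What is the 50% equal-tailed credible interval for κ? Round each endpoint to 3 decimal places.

Posterior: Gamma(shape 12.4, rate 1.71).
Equal-tailed 50% interval: Gamma(12.4, 1.71) quantiles at 0.25 and 0.75.
Posterior mean ≈ 7.251, SD ≈ 2.059; a Normal approximation gives roughly [5.863, 8.640].
Exact: lower = 5.777; upper = 8.514.

[5.777, 8.514]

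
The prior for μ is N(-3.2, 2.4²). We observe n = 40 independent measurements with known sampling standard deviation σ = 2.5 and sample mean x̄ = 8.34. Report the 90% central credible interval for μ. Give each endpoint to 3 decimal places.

Posterior precision = 1/2.4² + 40/2.5² = 0.1736 + 6.4000 = 6.5736, so posterior SD = 0.3900.
Posterior mean = (-3.2/2.4² + 40·8.34/2.5²) / 6.5736 = 8.0352.
Interval: 8.0352 ± 1.645 × 0.3900 → [7.394, 8.677].

[7.394, 8.677]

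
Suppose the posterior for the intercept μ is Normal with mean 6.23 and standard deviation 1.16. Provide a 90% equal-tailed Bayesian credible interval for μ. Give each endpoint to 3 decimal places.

[4.322, 8.138]

The posterior is symmetric, so the 90% equal-tailed interval is μ = 6.23 ± z·1.16 with z = 1.645.
Half-width: 1.645 × 1.16 = 1.908.
6.23 − 1.908 = 4.322; 6.23 + 1.908 = 8.138.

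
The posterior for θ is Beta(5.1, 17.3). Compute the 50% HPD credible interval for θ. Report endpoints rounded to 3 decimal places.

[0.147, 0.263]

The posterior is unimodal and skewed, so the HPD interval has equal density at both endpoints and is the shortest 50% interval.
Solving f(0.147) = f(0.263) with F(0.263) − F(0.147) = 0.50 gives [0.147, 0.263].
For comparison, the equal-tailed interval is [0.164, 0.283]; the HPD is narrower and shifted toward the mode.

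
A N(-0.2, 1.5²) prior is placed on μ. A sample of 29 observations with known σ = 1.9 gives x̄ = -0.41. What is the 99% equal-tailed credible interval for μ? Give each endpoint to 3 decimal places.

Posterior precision = 1/1.5² + 29/1.9² = 0.4444 + 8.0332 = 8.4777, so posterior SD = 0.3434.
Posterior mean = (-0.2/1.5² + 29·-0.41/1.9²) / 8.4777 = -0.3990.
Interval: -0.3990 ± 2.576 × 0.3434 → [-1.284, 0.486].

[-1.284, 0.486]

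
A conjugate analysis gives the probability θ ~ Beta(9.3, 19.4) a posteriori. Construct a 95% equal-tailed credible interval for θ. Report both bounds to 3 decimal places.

Posterior: Beta(9.3, 19.4).
Equal-tailed 95% interval: the 0.025 and 0.975 quantiles of Beta(9.3, 19.4).
Posterior mean ≈ 0.324, SD ≈ 0.086; a Normal approximation gives roughly [0.156, 0.492].
Exact: F⁻¹(0.025) = 0.169; F⁻¹(0.975) = 0.502.

[0.169, 0.502]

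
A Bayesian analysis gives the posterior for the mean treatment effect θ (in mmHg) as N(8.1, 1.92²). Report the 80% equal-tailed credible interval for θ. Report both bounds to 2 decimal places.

The posterior is symmetric, so the 80% equal-tailed interval is θ = 8.1 ± z·1.92 with z = 1.282.
Half-width: 1.282 × 1.92 = 2.46.
8.1 − 2.46 = 5.64; 8.1 + 2.46 = 10.56.

[5.64, 10.56]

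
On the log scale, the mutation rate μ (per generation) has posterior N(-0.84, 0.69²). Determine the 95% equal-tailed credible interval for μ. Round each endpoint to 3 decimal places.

On the log scale the 95% interval is -0.84 ± 1.960 × 0.69 = [-2.1924, 0.5124].
Exponentiate: [e^-2.1924, e^0.5124] = [0.112, 1.669].

[0.112, 1.669]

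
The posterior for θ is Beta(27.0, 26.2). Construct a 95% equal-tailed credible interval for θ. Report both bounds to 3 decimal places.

Posterior: Beta(27.0, 26.2).
Equal-tailed 95% interval: the 0.025 and 0.975 quantiles of Beta(27.0, 26.2).
Posterior mean ≈ 0.508, SD ≈ 0.068; a Normal approximation gives roughly [0.374, 0.641].
Exact: F⁻¹(0.025) = 0.375; F⁻¹(0.975) = 0.640.

[0.375, 0.640]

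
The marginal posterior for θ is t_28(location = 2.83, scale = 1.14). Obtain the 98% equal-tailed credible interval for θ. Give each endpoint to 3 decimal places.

The t_28 distribution is symmetric; the 98% interval is 2.83 ± t·1.14 with t_{0.99,28} = 2.467.
Half-width: 2.467 × 1.14 = 2.813.
2.83 − 2.813 = 0.017; 2.83 + 2.813 = 5.643.

[0.017, 5.643]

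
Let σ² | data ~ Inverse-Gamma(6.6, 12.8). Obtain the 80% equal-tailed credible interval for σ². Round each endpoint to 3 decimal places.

[1.276, 3.560]

Inverse-Gamma(6.6, 12.8) quantiles: F⁻¹(0.1) and F⁻¹(0.9).
Equivalently, 1/σ² ~ Gamma(6.6, rate = 12.8); invert its 0.9 and 0.1 quantiles.
Posterior mean ≈ 2.286, SD ≈ 1.066; a Normal approximation gives roughly [0.920, 3.651].
Exact: lower = 1.276; upper = 3.560.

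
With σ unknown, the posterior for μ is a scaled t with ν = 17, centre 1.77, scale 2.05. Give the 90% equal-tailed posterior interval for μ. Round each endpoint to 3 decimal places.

The t_17 distribution is symmetric; the 90% interval is 1.77 ± t·2.05 with t_{0.95,17} = 1.740.
Half-width: 1.740 × 2.05 = 3.566.
1.77 − 3.566 = -1.796; 1.77 + 3.566 = 5.336.

[-1.796, 5.336]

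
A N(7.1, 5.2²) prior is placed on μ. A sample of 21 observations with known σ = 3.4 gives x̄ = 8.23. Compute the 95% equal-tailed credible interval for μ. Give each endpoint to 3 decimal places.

[6.768, 9.647]

Posterior precision = 1/5.2² + 21/3.4² = 0.0370 + 1.8166 = 1.8536, so posterior SD = 0.7345.
Posterior mean = (7.1/5.2² + 21·8.23/3.4²) / 1.8536 = 8.2075.
Interval: 8.2075 ± 1.960 × 0.7345 → [6.768, 9.647].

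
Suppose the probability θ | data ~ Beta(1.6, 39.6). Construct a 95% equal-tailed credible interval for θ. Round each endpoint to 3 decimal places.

Posterior: Beta(1.6, 39.6).
Equal-tailed 95% interval: the 0.025 and 0.975 quantiles of Beta(1.6, 39.6).
Posterior mean ≈ 0.039, SD ≈ 0.030; a Normal approximation gives roughly [-0.019, 0.097].
Exact: F⁻¹(0.025) = 0.003; F⁻¹(0.975) = 0.115.

[0.003, 0.115]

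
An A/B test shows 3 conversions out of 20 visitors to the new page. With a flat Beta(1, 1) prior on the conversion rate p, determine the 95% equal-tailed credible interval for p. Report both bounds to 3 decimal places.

[0.054, 0.363]

Posterior: Beta(1+3, 1+17) = Beta(4, 18).
Equal-tailed 95% interval: the 0.025 and 0.975 quantiles of Beta(4, 18).
Posterior mean ≈ 0.182, SD ≈ 0.080; a Normal approximation gives roughly [0.024, 0.339].
Exact: F⁻¹(0.025) = 0.054; F⁻¹(0.975) = 0.363.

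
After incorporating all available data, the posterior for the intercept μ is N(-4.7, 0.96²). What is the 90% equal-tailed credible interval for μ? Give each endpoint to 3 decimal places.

The posterior is symmetric, so the 90% equal-tailed interval is μ = -4.7 ± z·0.96 with z = 1.645.
Half-width: 1.645 × 0.96 = 1.579.
-4.7 − 1.579 = -6.279; -4.7 + 1.579 = -3.121.

[-6.279, -3.121]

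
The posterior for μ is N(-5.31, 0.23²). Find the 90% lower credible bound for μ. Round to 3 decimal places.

-5.605

Need L with P(μ ≥ L) = 0.90: L = -5.31 − z_{0.1}·0.23.
z = 1.282; L = -5.31 − 1.282 × 0.23 = -5.605.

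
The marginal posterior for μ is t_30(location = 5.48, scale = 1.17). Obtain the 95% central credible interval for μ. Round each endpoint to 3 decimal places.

[3.091, 7.869]

The t_30 distribution is symmetric; the 95% interval is 5.48 ± t·1.17 with t_{0.975,30} = 2.042.
Half-width: 2.042 × 1.17 = 2.389.
5.48 − 2.389 = 3.091; 5.48 + 2.389 = 7.869.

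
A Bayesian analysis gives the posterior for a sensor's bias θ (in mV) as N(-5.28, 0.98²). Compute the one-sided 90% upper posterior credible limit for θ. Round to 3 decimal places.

-4.024

Need U with P(θ ≤ U) = 0.90: U = -5.28 + z_{0.1}·0.98.
z = 1.282; U = -5.28 + 1.282 × 0.98 = -4.024.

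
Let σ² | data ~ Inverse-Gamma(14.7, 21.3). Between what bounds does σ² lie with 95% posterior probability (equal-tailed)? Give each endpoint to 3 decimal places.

Inverse-Gamma(14.7, 21.3) quantiles: F⁻¹(0.025) and F⁻¹(0.975).
Equivalently, 1/σ² ~ Gamma(14.7, rate = 21.3); invert its 0.975 and 0.025 quantiles.
Posterior mean ≈ 1.555, SD ≈ 0.436; a Normal approximation gives roughly [0.700, 2.410].
Exact: lower = 0.922; upper = 2.606.

[0.922, 2.606]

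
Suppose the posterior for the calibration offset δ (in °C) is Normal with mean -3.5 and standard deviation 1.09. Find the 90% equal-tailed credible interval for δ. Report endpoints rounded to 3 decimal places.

[-5.293, -1.707]

The posterior is symmetric, so the 90% equal-tailed interval is δ = -3.5 ± z·1.09 with z = 1.645.
Half-width: 1.645 × 1.09 = 1.793.
-3.5 − 1.793 = -5.293; -3.5 + 1.793 = -1.707.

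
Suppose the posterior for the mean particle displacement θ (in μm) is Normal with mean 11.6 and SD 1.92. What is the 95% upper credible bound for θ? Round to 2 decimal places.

Need U with P(θ ≤ U) = 0.95: U = 11.6 + z_{0.05}·1.92.
z = 1.645; U = 11.6 + 1.645 × 1.92 = 14.76.

14.76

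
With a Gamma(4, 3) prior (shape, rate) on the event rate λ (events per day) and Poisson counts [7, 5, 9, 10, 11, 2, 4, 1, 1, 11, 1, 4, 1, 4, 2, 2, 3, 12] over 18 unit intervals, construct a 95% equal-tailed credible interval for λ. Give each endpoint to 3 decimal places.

[3.617, 5.425]

Posterior: Gamma(4+90, 3+18) = Gamma(94, 21) (shape, rate).
Equal-tailed 95% interval: Gamma(94, 21) quantiles at 0.025 and 0.975.
Posterior mean ≈ 4.476, SD ≈ 0.462; a Normal approximation gives roughly [3.571, 5.381].
Exact: lower = 3.617; upper = 5.425.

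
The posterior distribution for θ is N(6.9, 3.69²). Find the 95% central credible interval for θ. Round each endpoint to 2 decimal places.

[-0.33, 14.13]

The posterior is symmetric, so the 95% equal-tailed interval is θ = 6.9 ± z·3.69 with z = 1.960.
Half-width: 1.960 × 3.69 = 7.23.
6.9 − 7.23 = -0.33; 6.9 + 7.23 = 14.13.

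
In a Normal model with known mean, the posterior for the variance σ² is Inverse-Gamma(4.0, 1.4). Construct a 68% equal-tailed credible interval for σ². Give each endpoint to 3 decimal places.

[0.237, 0.669]

Inverse-Gamma(4.0, 1.4) quantiles: F⁻¹(0.16) and F⁻¹(0.84).
Equivalently, 1/σ² ~ Gamma(4.0, rate = 1.4); invert its 0.84 and 0.16 quantiles.
Posterior mean ≈ 0.467, SD ≈ 0.330; a Normal approximation gives roughly [0.139, 0.795].
Exact: lower = 0.237; upper = 0.669.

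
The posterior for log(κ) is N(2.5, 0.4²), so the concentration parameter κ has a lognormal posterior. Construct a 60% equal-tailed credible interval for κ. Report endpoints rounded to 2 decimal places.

On the log scale the 60% interval is 2.5 ± 0.842 × 0.4 = [2.1634, 2.8366].
Exponentiate: [e^2.1634, e^2.8366] = [8.70, 17.06].

[8.70, 17.06]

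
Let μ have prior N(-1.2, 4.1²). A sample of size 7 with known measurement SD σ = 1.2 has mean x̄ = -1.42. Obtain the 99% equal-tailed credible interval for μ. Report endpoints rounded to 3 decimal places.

[-2.579, -0.256]

Posterior precision = 1/4.1² + 7/1.2² = 0.0595 + 4.8611 = 4.9206, so posterior SD = 0.4508.
Posterior mean = (-1.2/4.1² + 7·-1.42/1.2²) / 4.9206 = -1.4173.
Interval: -1.4173 ± 2.576 × 0.4508 → [-2.579, -0.256].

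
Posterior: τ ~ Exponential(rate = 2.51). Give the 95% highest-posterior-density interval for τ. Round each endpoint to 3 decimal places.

[0.000, 1.194]

The exponential density is strictly decreasing on [0, ∞), so the HPD interval is anchored at 0: [0, q] with P(τ ≤ q) = 0.95.
q = −ln(1 − 0.95) / 2.51 = 2.9957 / 2.51 = 1.194.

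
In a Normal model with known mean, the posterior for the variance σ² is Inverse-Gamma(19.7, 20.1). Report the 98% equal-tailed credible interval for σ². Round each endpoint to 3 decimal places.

Inverse-Gamma(19.7, 20.1) quantiles: F⁻¹(0.01) and F⁻¹(0.99).
Equivalently, 1/σ² ~ Gamma(19.7, rate = 20.1); invert its 0.99 and 0.01 quantiles.
Posterior mean ≈ 1.075, SD ≈ 0.255; a Normal approximation gives roughly [0.481, 1.669].
Exact: lower = 0.639; upper = 1.851.

[0.639, 1.851]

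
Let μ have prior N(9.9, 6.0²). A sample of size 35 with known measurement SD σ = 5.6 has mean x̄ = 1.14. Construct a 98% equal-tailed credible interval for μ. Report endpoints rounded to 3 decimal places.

[-0.822, 3.528]

Posterior precision = 1/6.0² + 35/5.6² = 0.0278 + 1.1161 = 1.1438, so posterior SD = 0.9350.
Posterior mean = (9.9/6.0² + 35·1.14/5.6²) / 1.1438 = 1.3527.
Interval: 1.3527 ± 2.326 × 0.9350 → [-0.822, 3.528].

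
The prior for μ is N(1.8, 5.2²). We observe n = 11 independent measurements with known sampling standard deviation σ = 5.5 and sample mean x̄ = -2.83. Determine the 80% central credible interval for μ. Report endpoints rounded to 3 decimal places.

Posterior precision = 1/5.2² + 11/5.5² = 0.0370 + 0.3636 = 0.4006, so posterior SD = 1.5799.
Posterior mean = (1.8/5.2² + 11·-2.83/5.5²) / 0.4006 = -2.4026.
Interval: -2.4026 ± 1.282 × 1.5799 → [-4.427, -0.378].

[-4.427, -0.378]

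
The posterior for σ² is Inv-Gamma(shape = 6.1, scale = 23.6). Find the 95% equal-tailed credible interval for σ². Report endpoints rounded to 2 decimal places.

Inverse-Gamma(6.1, 23.6) quantiles: F⁻¹(0.025) and F⁻¹(0.975).
Equivalently, 1/σ² ~ Gamma(6.1, rate = 23.6); invert its 0.975 and 0.025 quantiles.
Posterior mean ≈ 4.63, SD ≈ 2.29; a Normal approximation gives roughly [0.15, 9.11].
Exact: lower = 2.00; upper = 10.43.

[2.00, 10.43]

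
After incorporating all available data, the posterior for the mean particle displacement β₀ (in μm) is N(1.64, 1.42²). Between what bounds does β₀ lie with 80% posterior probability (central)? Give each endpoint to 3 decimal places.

The posterior is symmetric, so the 80% equal-tailed interval is β₀ = 1.64 ± z·1.42 with z = 1.282.
Half-width: 1.282 × 1.42 = 1.820.
1.64 − 1.820 = -0.180; 1.64 + 1.820 = 3.460.

[-0.180, 3.460]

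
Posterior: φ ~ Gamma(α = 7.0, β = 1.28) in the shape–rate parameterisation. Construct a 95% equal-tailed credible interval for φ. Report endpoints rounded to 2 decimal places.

[2.20, 10.20]

Posterior: Gamma(shape 7.0, rate 1.28).
Equal-tailed 95% interval: Gamma(7.0, 1.28) quantiles at 0.025 and 0.975.
Posterior mean ≈ 5.47, SD ≈ 2.07; a Normal approximation gives roughly [1.42, 9.52].
Exact: lower = 2.20; upper = 10.20.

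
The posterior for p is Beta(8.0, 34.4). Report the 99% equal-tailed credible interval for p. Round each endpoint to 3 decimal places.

Posterior: Beta(8.0, 34.4).
Equal-tailed 99% interval: the 0.005 and 0.995 quantiles of Beta(8.0, 34.4).
Posterior mean ≈ 0.189, SD ≈ 0.059; a Normal approximation gives roughly [0.036, 0.342].
Exact: F⁻¹(0.005) = 0.066; F⁻¹(0.995) = 0.365.

[0.066, 0.365]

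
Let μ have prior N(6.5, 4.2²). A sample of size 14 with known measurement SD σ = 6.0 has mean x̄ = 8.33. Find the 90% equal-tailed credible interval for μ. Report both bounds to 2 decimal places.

Posterior precision = 1/4.2² + 14/6.0² = 0.0567 + 0.3889 = 0.4456, so posterior SD = 1.4981.
Posterior mean = (6.5/4.2² + 14·8.33/6.0²) / 0.4456 = 8.0972.
Interval: 8.0972 ± 1.645 × 1.4981 → [5.63, 10.56].

[5.63, 10.56]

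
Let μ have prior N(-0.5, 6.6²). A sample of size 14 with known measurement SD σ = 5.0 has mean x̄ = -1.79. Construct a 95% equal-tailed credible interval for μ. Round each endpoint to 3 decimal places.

[-4.306, 0.828]

Posterior precision = 1/6.6² + 14/5.0² = 0.0230 + 0.5600 = 0.5830, so posterior SD = 1.3097.
Posterior mean = (-0.5/6.6² + 14·-1.79/5.0²) / 0.5830 = -1.7392.
Interval: -1.7392 ± 1.960 × 1.3097 → [-4.306, 0.828].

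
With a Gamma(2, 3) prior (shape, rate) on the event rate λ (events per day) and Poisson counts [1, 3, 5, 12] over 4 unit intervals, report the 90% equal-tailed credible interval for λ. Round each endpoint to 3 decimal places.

Posterior: Gamma(2+21, 3+4) = Gamma(23, 7) (shape, rate).
Equal-tailed 90% interval: Gamma(23, 7) quantiles at 0.05 and 0.95.
Posterior mean ≈ 3.286, SD ≈ 0.685; a Normal approximation gives roughly [2.159, 4.413].
Exact: lower = 2.246; upper = 4.488.

[2.246, 4.488]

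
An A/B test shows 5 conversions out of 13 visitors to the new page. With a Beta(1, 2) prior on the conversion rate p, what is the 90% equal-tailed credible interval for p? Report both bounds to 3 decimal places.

[0.191, 0.577]

Posterior: Beta(1+5, 2+8) = Beta(6, 10).
Equal-tailed 90% interval: the 0.05 and 0.95 quantiles of Beta(6, 10).
Posterior mean ≈ 0.375, SD ≈ 0.117; a Normal approximation gives roughly [0.182, 0.568].
Exact: F⁻¹(0.05) = 0.191; F⁻¹(0.95) = 0.577.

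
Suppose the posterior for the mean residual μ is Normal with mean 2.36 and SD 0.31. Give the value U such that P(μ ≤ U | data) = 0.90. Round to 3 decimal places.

Need U with P(μ ≤ U) = 0.90: U = 2.36 + z_{0.1}·0.31.
z = 1.282; U = 2.36 + 1.282 × 0.31 = 2.757.

2.757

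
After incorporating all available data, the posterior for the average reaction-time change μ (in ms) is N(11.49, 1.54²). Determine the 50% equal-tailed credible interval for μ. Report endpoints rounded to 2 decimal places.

[10.45, 12.53]

The posterior is symmetric, so the 50% equal-tailed interval is μ = 11.49 ± z·1.54 with z = 0.674.
Half-width: 0.674 × 1.54 = 1.04.
11.49 − 1.04 = 10.45; 11.49 + 1.04 = 12.53.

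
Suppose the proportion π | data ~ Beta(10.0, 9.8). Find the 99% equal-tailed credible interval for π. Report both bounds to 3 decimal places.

Posterior: Beta(10.0, 9.8).
Equal-tailed 99% interval: the 0.005 and 0.995 quantiles of Beta(10.0, 9.8).
Posterior mean ≈ 0.505, SD ≈ 0.110; a Normal approximation gives roughly [0.223, 0.787].
Exact: F⁻¹(0.005) = 0.235; F⁻¹(0.995) = 0.774.

[0.235, 0.774]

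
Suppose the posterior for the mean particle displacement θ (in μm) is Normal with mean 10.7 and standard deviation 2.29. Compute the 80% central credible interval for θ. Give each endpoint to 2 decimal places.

The posterior is symmetric, so the 80% equal-tailed interval is θ = 10.7 ± z·2.29 with z = 1.282.
Half-width: 1.282 × 2.29 = 2.93.
10.7 − 2.93 = 7.77; 10.7 + 2.93 = 13.63.

[7.77, 13.63]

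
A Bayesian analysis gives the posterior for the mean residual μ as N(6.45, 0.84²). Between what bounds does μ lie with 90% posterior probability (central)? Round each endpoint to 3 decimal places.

[5.068, 7.832]

The posterior is symmetric, so the 90% equal-tailed interval is μ = 6.45 ± z·0.84 with z = 1.645.
Half-width: 1.645 × 0.84 = 1.382.
6.45 − 1.382 = 5.068; 6.45 + 1.382 = 7.832.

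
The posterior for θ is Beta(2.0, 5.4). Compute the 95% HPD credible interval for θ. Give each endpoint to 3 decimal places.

The posterior is unimodal and skewed, so the HPD interval has equal density at both endpoints and is the shortest 95% interval.
Solving f(0.016) = f(0.564) with F(0.564) − F(0.016) = 0.95 gives [0.016, 0.564].
For comparison, the equal-tailed interval is [0.040, 0.615]; the HPD is narrower and shifted toward the mode.

[0.016, 0.564]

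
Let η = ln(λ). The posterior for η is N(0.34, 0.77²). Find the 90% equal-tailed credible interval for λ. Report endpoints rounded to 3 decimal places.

[0.396, 4.986]

On the log scale the 90% interval is 0.34 ± 1.645 × 0.77 = [-0.9265, 1.6065].
Exponentiate: [e^-0.9265, e^1.6065] = [0.396, 4.986].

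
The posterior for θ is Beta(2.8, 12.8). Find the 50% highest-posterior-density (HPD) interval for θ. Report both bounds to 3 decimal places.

[0.080, 0.200]

The posterior is unimodal and skewed, so the HPD interval has equal density at both endpoints and is the shortest 50% interval.
Solving f(0.080) = f(0.200) with F(0.200) − F(0.080) = 0.50 gives [0.080, 0.200].
For comparison, the equal-tailed interval is [0.108, 0.236]; the HPD is narrower and shifted toward the mode.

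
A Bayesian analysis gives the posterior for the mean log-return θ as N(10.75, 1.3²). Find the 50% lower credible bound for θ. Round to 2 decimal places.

Need L with P(θ ≥ L) = 0.50: L = 10.75 − z_{0.5}·1.3.
z = 0.000; L = 10.75 − 0.000 × 1.3 = 10.75.

10.75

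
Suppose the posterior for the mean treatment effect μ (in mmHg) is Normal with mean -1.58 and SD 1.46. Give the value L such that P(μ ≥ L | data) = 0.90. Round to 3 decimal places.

Need L with P(μ ≥ L) = 0.90: L = -1.58 − z_{0.1}·1.46.
z = 1.282; L = -1.58 − 1.282 × 1.46 = -3.451.

-3.451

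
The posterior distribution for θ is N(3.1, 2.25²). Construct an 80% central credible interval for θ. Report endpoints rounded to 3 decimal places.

[0.217, 5.983]

The posterior is symmetric, so the 80% equal-tailed interval is θ = 3.1 ± z·2.25 with z = 1.282.
Half-width: 1.282 × 2.25 = 2.883.
3.1 − 2.883 = 0.217; 3.1 + 2.883 = 5.983.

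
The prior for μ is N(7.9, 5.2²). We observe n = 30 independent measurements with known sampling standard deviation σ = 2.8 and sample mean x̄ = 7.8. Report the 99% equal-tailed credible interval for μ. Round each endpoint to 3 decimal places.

[6.490, 9.111]

Posterior precision = 1/5.2² + 30/2.8² = 0.0370 + 3.8265 = 3.8635, so posterior SD = 0.5088.
Posterior mean = (7.9/5.2² + 30·7.8/2.8²) / 3.8635 = 7.8010.
Interval: 7.8010 ± 2.576 × 0.5088 → [6.490, 9.111].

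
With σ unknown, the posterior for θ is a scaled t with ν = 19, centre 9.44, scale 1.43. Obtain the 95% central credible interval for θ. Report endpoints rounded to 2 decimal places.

The t_19 distribution is symmetric; the 95% interval is 9.44 ± t·1.43 with t_{0.975,19} = 2.093.
Half-width: 2.093 × 1.43 = 2.99.
9.44 − 2.99 = 6.45; 9.44 + 2.99 = 12.43.

[6.45, 12.43]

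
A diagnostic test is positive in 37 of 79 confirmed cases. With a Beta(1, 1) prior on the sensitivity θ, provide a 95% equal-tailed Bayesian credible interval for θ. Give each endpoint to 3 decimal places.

Posterior: Beta(1+37, 1+42) = Beta(38, 43).
Equal-tailed 95% interval: the 0.025 and 0.975 quantiles of Beta(38, 43).
Posterior mean ≈ 0.469, SD ≈ 0.055; a Normal approximation gives roughly [0.361, 0.577].
Exact: F⁻¹(0.025) = 0.362; F⁻¹(0.975) = 0.578.

[0.362, 0.578]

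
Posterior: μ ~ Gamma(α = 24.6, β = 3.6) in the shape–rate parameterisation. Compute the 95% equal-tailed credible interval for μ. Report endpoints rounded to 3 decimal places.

Posterior: Gamma(shape 24.6, rate 3.6).
Equal-tailed 95% interval: Gamma(24.6, 3.6) quantiles at 0.025 and 0.975.
Posterior mean ≈ 6.833, SD ≈ 1.378; a Normal approximation gives roughly [4.133, 9.534].
Exact: lower = 4.405; upper = 9.786.

[4.405, 9.786]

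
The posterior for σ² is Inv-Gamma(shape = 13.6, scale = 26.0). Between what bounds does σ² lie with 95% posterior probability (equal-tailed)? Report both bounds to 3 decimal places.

[1.197, 3.533]

Inverse-Gamma(13.6, 26.0) quantiles: F⁻¹(0.025) and F⁻¹(0.975).
Equivalently, 1/σ² ~ Gamma(13.6, rate = 26.0); invert its 0.975 and 0.025 quantiles.
Posterior mean ≈ 2.063, SD ≈ 0.606; a Normal approximation gives roughly [0.876, 3.251].
Exact: lower = 1.197; upper = 3.533.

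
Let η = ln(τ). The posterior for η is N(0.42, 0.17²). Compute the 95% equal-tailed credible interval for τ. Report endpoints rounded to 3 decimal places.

[1.091, 2.124]

On the log scale the 95% interval is 0.42 ± 1.960 × 0.17 = [0.0868, 0.7532].
Exponentiate: [e^0.0868, e^0.7532] = [1.091, 2.124].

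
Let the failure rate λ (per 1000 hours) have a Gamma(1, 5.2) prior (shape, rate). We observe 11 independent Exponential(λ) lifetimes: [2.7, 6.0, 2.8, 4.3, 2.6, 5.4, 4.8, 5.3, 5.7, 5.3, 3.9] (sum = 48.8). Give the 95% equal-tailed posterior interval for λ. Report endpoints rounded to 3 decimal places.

Posterior: Gamma(1+11, 5.2+48.8) = Gamma(12, 54.0) (shape, rate).
Equal-tailed 95% interval: Gamma(12, 54.0) quantiles at 0.025 and 0.975.
Posterior mean ≈ 0.222, SD ≈ 0.064; a Normal approximation gives roughly [0.096, 0.348].
Exact: lower = 0.115; upper = 0.364.

[0.115, 0.364]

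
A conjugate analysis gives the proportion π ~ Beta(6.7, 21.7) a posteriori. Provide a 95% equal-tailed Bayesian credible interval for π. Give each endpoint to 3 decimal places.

[0.102, 0.405]

Posterior: Beta(6.7, 21.7).
Equal-tailed 95% interval: the 0.025 and 0.975 quantiles of Beta(6.7, 21.7).
Posterior mean ≈ 0.236, SD ≈ 0.078; a Normal approximation gives roughly [0.082, 0.389].
Exact: F⁻¹(0.025) = 0.102; F⁻¹(0.975) = 0.405.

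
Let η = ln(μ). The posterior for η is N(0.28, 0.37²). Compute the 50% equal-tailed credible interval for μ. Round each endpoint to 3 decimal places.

[1.031, 1.698]

On the log scale the 50% interval is 0.28 ± 0.674 × 0.37 = [0.0304, 0.5296].
Exponentiate: [e^0.0304, e^0.5296] = [1.031, 1.698].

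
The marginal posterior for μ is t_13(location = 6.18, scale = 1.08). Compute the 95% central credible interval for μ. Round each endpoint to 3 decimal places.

The t_13 distribution is symmetric; the 95% interval is 6.18 ± t·1.08 with t_{0.975,13} = 2.160.
Half-width: 2.160 × 1.08 = 2.333.
6.18 − 2.333 = 3.847; 6.18 + 2.333 = 8.513.

[3.847, 8.513]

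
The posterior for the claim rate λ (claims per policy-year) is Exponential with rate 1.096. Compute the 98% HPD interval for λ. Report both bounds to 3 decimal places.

The exponential density is strictly decreasing on [0, ∞), so the HPD interval is anchored at 0: [0, q] with P(λ ≤ q) = 0.98.
q = −ln(1 − 0.98) / 1.096 = 3.9120 / 1.096 = 3.569.

[0.000, 3.569]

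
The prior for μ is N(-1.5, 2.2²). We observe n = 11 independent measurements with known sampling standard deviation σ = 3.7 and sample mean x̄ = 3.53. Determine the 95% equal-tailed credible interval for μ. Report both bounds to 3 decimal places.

[0.551, 4.451]

Posterior precision = 1/2.2² + 11/3.7² = 0.2066 + 0.8035 = 1.0101, so posterior SD = 0.9950.
Posterior mean = (-1.5/2.2² + 11·3.53/3.7²) / 1.0101 = 2.5012.
Interval: 2.5012 ± 1.960 × 0.9950 → [0.551, 4.451].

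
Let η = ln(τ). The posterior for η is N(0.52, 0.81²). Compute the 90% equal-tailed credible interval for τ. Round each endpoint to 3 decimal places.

On the log scale the 90% interval is 0.52 ± 1.645 × 0.81 = [-0.8123, 1.8523].
Exponentiate: [e^-0.8123, e^1.8523] = [0.444, 6.375].

[0.444, 6.375]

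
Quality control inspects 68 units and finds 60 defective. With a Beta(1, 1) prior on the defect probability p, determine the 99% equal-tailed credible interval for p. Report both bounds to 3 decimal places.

[0.751, 0.953]

Posterior: Beta(1+60, 1+8) = Beta(61, 9).
Equal-tailed 99% interval: the 0.005 and 0.995 quantiles of Beta(61, 9).
Posterior mean ≈ 0.871, SD ≈ 0.040; a Normal approximation gives roughly [0.769, 0.974].
Exact: F⁻¹(0.005) = 0.751; F⁻¹(0.995) = 0.953.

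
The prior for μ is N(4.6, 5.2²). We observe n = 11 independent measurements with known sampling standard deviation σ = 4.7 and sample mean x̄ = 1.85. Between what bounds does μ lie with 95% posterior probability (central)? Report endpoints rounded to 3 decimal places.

[-0.640, 4.720]

Posterior precision = 1/5.2² + 11/4.7² = 0.0370 + 0.4980 = 0.5349, so posterior SD = 1.3672.
Posterior mean = (4.6/5.2² + 11·1.85/4.7²) / 0.5349 = 2.0401.
Interval: 2.0401 ± 1.960 × 1.3672 → [-0.640, 4.720].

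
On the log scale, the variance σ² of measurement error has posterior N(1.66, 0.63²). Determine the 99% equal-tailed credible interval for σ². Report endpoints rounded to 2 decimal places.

[1.04, 26.65]

On the log scale the 99% interval is 1.66 ± 2.576 × 0.63 = [0.0372, 3.2828].
Exponentiate: [e^0.0372, e^3.2828] = [1.04, 26.65].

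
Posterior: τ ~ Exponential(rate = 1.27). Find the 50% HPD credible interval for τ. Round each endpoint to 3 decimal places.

The exponential density is strictly decreasing on [0, ∞), so the HPD interval is anchored at 0: [0, q] with P(τ ≤ q) = 0.50.
q = −ln(1 − 0.50) / 1.27 = 0.6931 / 1.27 = 0.546.

[0.000, 0.546]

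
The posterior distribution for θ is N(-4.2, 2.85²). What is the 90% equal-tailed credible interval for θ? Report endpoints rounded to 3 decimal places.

[-8.888, 0.488]

The posterior is symmetric, so the 90% equal-tailed interval is θ = -4.2 ± z·2.85 with z = 1.645.
Half-width: 1.645 × 2.85 = 4.688.
-4.2 − 4.688 = -8.888; -4.2 + 4.688 = 0.488.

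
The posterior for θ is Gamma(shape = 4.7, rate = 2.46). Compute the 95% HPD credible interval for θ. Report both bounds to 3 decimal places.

The posterior is unimodal and skewed, so the HPD interval has equal density at both endpoints and is the shortest 95% interval.
Solving f(0.428) = f(3.655) with F(3.655) − F(0.428) = 0.95 gives [0.428, 3.655].
For comparison, the equal-tailed interval is [0.593, 3.986]; the HPD is narrower and shifted toward the mode.

[0.428, 3.655]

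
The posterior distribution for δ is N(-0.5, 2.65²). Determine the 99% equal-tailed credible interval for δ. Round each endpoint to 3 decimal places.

The posterior is symmetric, so the 99% equal-tailed interval is δ = -0.5 ± z·2.65 with z = 2.576.
Half-width: 2.576 × 2.65 = 6.826.
-0.5 − 6.826 = -7.326; -0.5 + 6.826 = 6.326.

[-7.326, 6.326]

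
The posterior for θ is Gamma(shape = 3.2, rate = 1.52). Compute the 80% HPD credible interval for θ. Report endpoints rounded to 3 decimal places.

[0.505, 3.158]

The posterior is unimodal and skewed, so the HPD interval has equal density at both endpoints and is the shortest 80% interval.
Solving f(0.505) = f(3.158) with F(3.158) − F(0.505) = 0.80 gives [0.505, 3.158].
For comparison, the equal-tailed interval is [0.807, 3.683]; the HPD is narrower and shifted toward the mode.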